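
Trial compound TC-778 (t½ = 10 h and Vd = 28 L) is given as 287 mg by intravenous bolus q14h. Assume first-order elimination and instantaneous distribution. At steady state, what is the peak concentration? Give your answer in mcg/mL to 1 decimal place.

Over one 14-h interval, 14/10 ≈ 1.4 half-lives elapse, leaving f ≈ 0.3789 of each dose.
Accumulation ratio R = 1/(1 − f) ≈ 1/0.6211 ≈ 1.6100.
Single-dose peak C₀ = D/Vd = 287/28 ≈ 10.250 mcg/mL.
Steady-state peak Cmax,ss = C₀·R ≈ 10.250 × 1.6100 ≈ 16.503 mcg/mL.

16.5 mcg/mL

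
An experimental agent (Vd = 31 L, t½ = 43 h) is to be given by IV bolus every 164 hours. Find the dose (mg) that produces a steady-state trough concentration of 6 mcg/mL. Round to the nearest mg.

2430 mg

τ/t½ = 164/43 ≈ 3.814, so f = (1/2)^(164/43) ≈ 0.071103.
Cmin,ss = (D/Vd)·f/(1−f), so D = Cmin,ss·Vd·(1−f)/f.
D = 6 × 31 × (1−f)/f ≈ 6 × 31 × 13.06410 ≈ 2429.92 mg.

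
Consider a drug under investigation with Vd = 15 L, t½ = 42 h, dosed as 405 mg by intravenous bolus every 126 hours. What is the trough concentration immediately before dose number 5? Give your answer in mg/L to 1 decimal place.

3.9 mg/L

f = (1/2)^(τ/t½) = (1/2)^(126/42) ≈ 0.1250.
C₀ = D/Vd = 405/15 ≈ 27.000 mg/L.
Before the 5th dose, 4 doses have been given. Superposition: Cmin = C₀·(f + f² + … + f^4).
≈ 27.000 × (0.1250 + 0.0156 + 0.0020 + 0.0002) ≈ 27.000 × 0.1428 ≈ 3.856 mg/L.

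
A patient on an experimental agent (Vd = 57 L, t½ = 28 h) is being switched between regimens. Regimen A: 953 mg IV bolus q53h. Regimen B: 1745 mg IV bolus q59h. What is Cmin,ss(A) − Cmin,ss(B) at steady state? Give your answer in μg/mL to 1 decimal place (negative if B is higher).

Regimen A: f = (1/2)^(53/28) ≈ 0.2693; Cmin,ss = (953/57)·f/(1−f) ≈ 6.162 μg/mL.
Regimen B: f = (1/2)^(59/28) ≈ 0.2321; Cmin,ss = (1745/57)·f/(1−f) ≈ 9.253 μg/mL.
Difference ≈ 6.162 − 9.253 ≈ -3.091 μg/mL.

-3.1 μg/mL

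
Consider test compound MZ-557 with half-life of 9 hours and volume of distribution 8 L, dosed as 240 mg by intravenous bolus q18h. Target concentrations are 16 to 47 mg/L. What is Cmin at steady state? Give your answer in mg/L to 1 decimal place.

τ = 18 h = 2 half-lives, so f = (1/2)^2 = 0.25.
At steady state, R = 1/(1 − 0.25) = 4/3.
Single-dose peak C₀ = D/Vd = 240/8 = 30 mg/L.
Steady-state peak Cmax,ss = C₀·R = 30 × 4/3 ≈ 40.000 mg/L.
Steady-state trough Cmin,ss = Cmax,ss·f ≈ 40.000 × 0.25 ≈ 10.000 mg/L.
Trough 10.0 mg/L vs MEC 16 mg/L: subtherapeutic.

10.0 mg/L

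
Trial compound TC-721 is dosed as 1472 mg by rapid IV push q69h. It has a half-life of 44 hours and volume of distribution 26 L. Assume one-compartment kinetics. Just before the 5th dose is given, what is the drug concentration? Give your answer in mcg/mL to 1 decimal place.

f = (1/2)^(τ/t½) = (1/2)^(69/44) ≈ 0.3372.
C₀ = D/Vd = 1472/26 ≈ 56.615 mcg/mL.
Before the 5th dose, 4 doses have been given. Superposition: Cmin = C₀·(f + f² + … + f^4).
≈ 56.615 × (0.3372 + 0.1137 + 0.0383 + 0.0129) ≈ 56.615 × 0.5021 ≈ 28.426 mcg/mL.

28.4 mcg/mL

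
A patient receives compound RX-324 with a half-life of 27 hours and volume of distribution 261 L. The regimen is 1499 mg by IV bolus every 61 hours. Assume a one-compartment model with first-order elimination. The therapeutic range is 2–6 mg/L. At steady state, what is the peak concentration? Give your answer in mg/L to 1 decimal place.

7.3 mg/L

k = ln2/t½ = ln2/27 ≈ 0.025672 h⁻¹; fraction remaining f = e^(−kτ) = e^(−0.025672×61) ≈ 0.2089.
Accumulation ratio R = 1/(1 − f) ≈ 1/0.7911 ≈ 1.2641.
Each bolus raises the concentration by D/Vd = 1499/261 ≈ 5.743 mg/L.
Steady-state peak Cmax,ss = C₀·R ≈ 5.743 × 1.2641 ≈ 7.260 mg/L.
Peak 7.3 mg/L vs MTC 6 mg/L: exceeds toxic threshold.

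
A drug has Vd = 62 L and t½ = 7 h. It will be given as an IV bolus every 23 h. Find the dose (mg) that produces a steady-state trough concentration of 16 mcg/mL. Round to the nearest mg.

8682 mg

τ/t½ = 23/7 ≈ 3.2857, so f = (1/2)^(23/7) ≈ 0.102542.
Cmin,ss = (D/Vd)·f/(1−f), so D = Cmin,ss·Vd·(1−f)/f.
D = 16 × 62 × (1−f)/f ≈ 16 × 62 × 8.75210 ≈ 8682.08 mg.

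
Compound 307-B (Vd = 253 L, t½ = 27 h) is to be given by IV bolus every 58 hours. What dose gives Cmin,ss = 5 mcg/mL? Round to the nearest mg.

4342 mg

τ/t½ = 58/27 ≈ 2.1481, so f = (1/2)^(58/27) ≈ 0.225602.
Cmin,ss = (D/Vd)·f/(1−f), so D = Cmin,ss·Vd·(1−f)/f.
D = 5 × 253 × (1−f)/f ≈ 5 × 253 × 3.43258 ≈ 4342.21 mg.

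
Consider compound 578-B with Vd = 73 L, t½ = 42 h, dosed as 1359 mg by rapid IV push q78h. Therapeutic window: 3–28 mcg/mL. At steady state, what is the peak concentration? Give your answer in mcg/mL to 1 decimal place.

Over one 78-h interval, 78/42 ≈ 1.8571 half-lives elapse, leaving f ≈ 0.2760 of each dose.
At steady state, accumulation factor R = 1/(1 − e^(−kτ)) ≈ 1.3812.
Single-dose peak C₀ = D/Vd = 1359/73 ≈ 18.616 mcg/mL.
Steady-state peak Cmax,ss = C₀·R ≈ 18.616 × 1.3812 ≈ 25.712 mcg/mL.
Peak 25.7 mcg/mL vs MTC 28 mcg/mL: below toxic threshold.

25.7 mcg/mL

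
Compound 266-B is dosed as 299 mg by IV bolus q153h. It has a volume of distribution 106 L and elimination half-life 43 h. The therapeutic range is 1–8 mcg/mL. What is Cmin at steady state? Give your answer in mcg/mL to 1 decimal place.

Over one 153-h interval, 153/43 ≈ 3.5581 half-lives elapse, leaving f ≈ 0.0849 of each dose.
At steady state, accumulation factor R = 1/(1 − e^(−kτ)) ≈ 1.0928.
Single-dose peak C₀ = D/Vd = 299/106 ≈ 2.821 mcg/mL.
Steady-state peak Cmax,ss = C₀·R ≈ 2.821 × 1.0928 ≈ 3.083 mcg/mL.
One interval later, Cmin,ss = Cmax,ss·e^(−kτ) ≈ 3.083 × 0.0849 ≈ 0.262 mcg/mL.
Trough 0.3 mcg/mL vs MEC 1 mcg/mL: subtherapeutic.

0.3 mcg/mL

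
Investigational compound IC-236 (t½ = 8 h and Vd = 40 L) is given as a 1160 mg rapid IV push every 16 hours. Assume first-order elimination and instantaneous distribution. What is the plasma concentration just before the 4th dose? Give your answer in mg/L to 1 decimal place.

9.5 mg/L

f = (1/2)^(τ/t½) = (1/2)^(16/8) ≈ 0.2500.
C₀ = D/Vd = 1160/40 ≈ 29.000 mg/L.
Before the 4th dose, 3 doses have been given. Superposition: Cmin = C₀·(f + f² + … + f^3).
≈ 29.000 × (0.2500 + 0.0625 + 0.0156) ≈ 29.000 × 0.3281 ≈ 9.515 mg/L.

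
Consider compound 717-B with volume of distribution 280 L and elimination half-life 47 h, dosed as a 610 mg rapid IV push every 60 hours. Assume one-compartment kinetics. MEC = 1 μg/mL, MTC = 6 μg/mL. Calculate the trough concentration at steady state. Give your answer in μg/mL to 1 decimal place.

Over one 60-h interval, 60/47 ≈ 1.2766 half-lives elapse, leaving f ≈ 0.4128 of each dose.
Each bolus raises the concentration by D/Vd = 610/280 ≈ 2.179 μg/mL.
Steady-state trough Cmin,ss = C₀·f/(1−f) ≈ 2.179 × 0.4128/0.5872 ≈ 1.532 μg/mL.
Trough 1.5 μg/mL vs MEC 1 μg/mL: adequate.

1.5 μg/mL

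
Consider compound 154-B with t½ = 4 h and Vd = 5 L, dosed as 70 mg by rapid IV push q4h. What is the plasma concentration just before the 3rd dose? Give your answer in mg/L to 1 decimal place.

f = (1/2)^(τ/t½) = (1/2)^(4/4) ≈ 0.5000.
C₀ = D/Vd = 70/5 ≈ 14.000 mg/L.
Before the 3rd dose, 2 doses have been given. Superposition: Cmin = C₀·(f + f²).
≈ 14.000 × (0.5000 + 0.2500) ≈ 14.000 × 0.7500 ≈ 10.500 mg/L.

10.5 mg/L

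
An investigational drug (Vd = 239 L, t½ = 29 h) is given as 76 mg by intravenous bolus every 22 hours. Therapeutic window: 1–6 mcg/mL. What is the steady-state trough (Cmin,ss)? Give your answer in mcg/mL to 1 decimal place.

0.5 mcg/mL

τ/t½ = 22/29 ≈ 0.75862, so fraction remaining f = (1/2)^(22/29) ≈ 0.5911.
Single-dose peak C₀ = D/Vd = 76/239 ≈ 0.318 mcg/mL.
Steady-state trough Cmin,ss = C₀·f/(1−f) ≈ 0.318 × 0.5911/0.4089 ≈ 0.460 mcg/mL.
Trough 0.5 mcg/mL vs MEC 1 mcg/mL: subtherapeutic.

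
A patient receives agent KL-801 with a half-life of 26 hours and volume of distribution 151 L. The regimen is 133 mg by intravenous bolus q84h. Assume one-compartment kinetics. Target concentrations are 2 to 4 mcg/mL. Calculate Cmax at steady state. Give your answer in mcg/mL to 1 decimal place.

Over one 84-h interval, 84/26 ≈ 3.2308 half-lives elapse, leaving f ≈ 0.1065 of each dose.
Accumulation ratio R = 1/(1 − f) ≈ 1/0.8935 ≈ 1.1192.
Single-dose peak C₀ = D/Vd = 133/151 ≈ 0.881 mcg/mL.
Steady-state peak Cmax,ss = C₀·R ≈ 0.881 × 1.1192 ≈ 0.986 mcg/mL.
Peak 1.0 mcg/mL vs MTC 4 mcg/mL: below toxic threshold.

1.0 mcg/mL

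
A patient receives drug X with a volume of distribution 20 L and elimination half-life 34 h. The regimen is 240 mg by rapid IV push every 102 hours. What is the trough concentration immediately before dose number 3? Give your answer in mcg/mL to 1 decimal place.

1.7 mcg/mL

f = (1/2)^(τ/t½) = (1/2)^(102/34) ≈ 0.1250.
C₀ = D/Vd = 240/20 ≈ 12.000 mcg/mL.
Before the 3rd dose, 2 doses have been given. Superposition: Cmin = C₀·(f + f²).
≈ 12.000 × (0.1250 + 0.0156) ≈ 12.000 × 0.1406 ≈ 1.687 mcg/mL.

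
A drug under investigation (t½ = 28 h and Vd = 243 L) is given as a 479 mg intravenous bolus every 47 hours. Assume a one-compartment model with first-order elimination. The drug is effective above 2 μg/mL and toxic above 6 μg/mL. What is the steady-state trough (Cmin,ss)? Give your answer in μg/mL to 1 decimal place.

τ/t½ = 47/28 ≈ 1.6786, so fraction remaining f = (1/2)^(47/28) ≈ 0.3124.
At steady state, accumulation factor R = 1/(1 − e^(−kτ)) ≈ 1.4543.
Single-dose peak C₀ = D/Vd = 479/243 ≈ 1.971 μg/mL.
Cmax,ss = C₀/(1 − f) ≈ 1.971/0.6876 ≈ 2.866 μg/mL.
One interval later, Cmin,ss = Cmax,ss·e^(−kτ) ≈ 2.866 × 0.3124 ≈ 0.895 μg/mL.
Trough 0.9 μg/mL vs MEC 2 μg/mL: subtherapeutic.

0.9 μg/mL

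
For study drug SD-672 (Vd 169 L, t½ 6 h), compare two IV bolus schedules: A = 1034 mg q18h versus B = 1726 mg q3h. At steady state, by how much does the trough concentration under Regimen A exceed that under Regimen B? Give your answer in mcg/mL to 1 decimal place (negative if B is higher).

Regimen A: f = (1/2)^(18/6) ≈ 0.1250; Cmin,ss = (1034/169)·f/(1−f) ≈ 0.874 mcg/mL.
Regimen B: f = (1/2)^(3/6) ≈ 0.7071; Cmin,ss = (1726/169)·f/(1−f) ≈ 24.656 mcg/mL.
Difference ≈ 0.874 − 24.656 ≈ -23.782 mcg/mL.

-23.8 mcg/mL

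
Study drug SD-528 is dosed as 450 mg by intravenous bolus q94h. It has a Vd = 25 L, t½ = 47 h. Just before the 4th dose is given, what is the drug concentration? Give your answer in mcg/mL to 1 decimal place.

f = (1/2)^(τ/t½) = (1/2)^(94/47) ≈ 0.2500.
C₀ = D/Vd = 450/25 ≈ 18.000 mcg/mL.
Before the 4th dose, 3 doses have been given. Superposition: Cmin = C₀·(f + f² + … + f^3).
≈ 18.000 × (0.2500 + 0.0625 + 0.0156) ≈ 18.000 × 0.3281 ≈ 5.906 mcg/mL.

5.9 mcg/mL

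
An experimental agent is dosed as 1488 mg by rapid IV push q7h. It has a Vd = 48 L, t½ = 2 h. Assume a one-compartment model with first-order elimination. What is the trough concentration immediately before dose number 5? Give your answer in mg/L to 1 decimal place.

3.0 mg/L

f = (1/2)^(τ/t½) = (1/2)^(7/2) ≈ 0.0884.
C₀ = D/Vd = 1488/48 ≈ 31.000 mg/L.
Before the 5th dose, 4 doses have been given. Superposition: Cmin = C₀·(f + f² + … + f^4).
≈ 31.000 × (0.0884 + 0.0078 + 0.0007 + 0.0001) ≈ 31.000 × 0.0970 ≈ 3.007 mg/L.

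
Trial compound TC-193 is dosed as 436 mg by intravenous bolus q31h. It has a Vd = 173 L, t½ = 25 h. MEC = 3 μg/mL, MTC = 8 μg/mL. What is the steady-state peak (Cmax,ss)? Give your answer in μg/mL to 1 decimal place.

τ/t½ = 31/25 ≈ 1.24, so fraction remaining f = (1/2)^(31/25) ≈ 0.4234.
Accumulation ratio R = 1/(1 − f) ≈ 1/0.5766 ≈ 1.7343.
Single-dose peak C₀ = D/Vd = 436/173 ≈ 2.520 μg/mL.
Steady-state peak Cmax,ss = C₀·R ≈ 2.520 × 1.7343 ≈ 4.370 μg/mL.
Peak 4.4 μg/mL vs MTC 8 μg/mL: below toxic threshold.

4.4 μg/mL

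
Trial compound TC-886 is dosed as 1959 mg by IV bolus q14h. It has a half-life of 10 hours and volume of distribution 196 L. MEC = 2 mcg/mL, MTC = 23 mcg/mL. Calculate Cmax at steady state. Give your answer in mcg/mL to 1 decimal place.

16.1 mcg/mL

k = ln2/t½ = ln2/10 ≈ 0.069315 h⁻¹; fraction remaining f = e^(−kτ) = e^(−0.069315×14) ≈ 0.3789.
Accumulation ratio R = 1/(1 − f) ≈ 1/0.6211 ≈ 1.6100.
Each bolus raises the concentration by D/Vd = 1959/196 ≈ 9.995 mcg/mL.
Cmax,ss = C₀/(1 − f) ≈ 9.995/0.6211 ≈ 16.092 mcg/mL.
Peak 16.1 mcg/mL vs MTC 23 mcg/mL: below toxic threshold.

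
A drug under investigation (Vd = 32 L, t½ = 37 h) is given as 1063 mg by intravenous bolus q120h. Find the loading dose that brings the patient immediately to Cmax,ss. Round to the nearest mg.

f = (1/2)^(120/37) ≈ 0.105605; accumulation ratio R = 1/(1−f) ≈ 1.11807.
Loading dose to hit Cmax,ss on first dose: D_load = D_maint·R ≈ 1063 × 1.11807 ≈ 1188.51 mg.

1189 mg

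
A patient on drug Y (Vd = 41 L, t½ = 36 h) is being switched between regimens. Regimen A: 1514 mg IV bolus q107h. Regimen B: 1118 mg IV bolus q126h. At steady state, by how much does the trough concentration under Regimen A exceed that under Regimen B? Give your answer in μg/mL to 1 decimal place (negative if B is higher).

2.7 μg/mL

Regimen A: f = (1/2)^(107/36) ≈ 0.1274; Cmin,ss = (1514/41)·f/(1−f) ≈ 5.391 μg/mL.
Regimen B: f = (1/2)^(126/36) ≈ 0.0884; Cmin,ss = (1118/41)·f/(1−f) ≈ 2.644 μg/mL.
Difference ≈ 5.391 − 2.644 ≈ 2.747 μg/mL.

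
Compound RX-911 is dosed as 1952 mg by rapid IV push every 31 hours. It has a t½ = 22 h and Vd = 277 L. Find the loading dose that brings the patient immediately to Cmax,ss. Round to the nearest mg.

3131 mg

f = (1/2)^(31/22) ≈ 0.376549; accumulation ratio R = 1/(1−f) ≈ 1.60398.
Loading dose to hit Cmax,ss on first dose: D_load = D_maint·R ≈ 1952 × 1.60398 ≈ 3130.97 mg.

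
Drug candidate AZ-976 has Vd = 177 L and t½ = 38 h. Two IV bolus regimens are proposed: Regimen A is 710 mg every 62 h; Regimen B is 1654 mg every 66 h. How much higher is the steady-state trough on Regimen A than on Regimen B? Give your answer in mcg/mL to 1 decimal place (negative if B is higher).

Regimen A: f = (1/2)^(62/38) ≈ 0.3227; Cmin,ss = (710/177)·f/(1−f) ≈ 1.911 mcg/mL.
Regimen B: f = (1/2)^(66/38) ≈ 0.3000; Cmin,ss = (1654/177)·f/(1−f) ≈ 4.005 mcg/mL.
Difference ≈ 1.911 − 4.005 ≈ -2.094 mcg/mL.

-2.1 mcg/mL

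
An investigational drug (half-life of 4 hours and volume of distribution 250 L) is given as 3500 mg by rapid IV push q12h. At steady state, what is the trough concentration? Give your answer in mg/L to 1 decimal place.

τ = 12 h = 3 half-lives, so f = (1/2)^3 = 0.125.
Accumulation ratio R = 1/(1 − f) = 1/0.875 = 8/7.
Single-dose peak C₀ = D/Vd = 3500/250 = 14 mg/L.
Steady-state peak Cmax,ss = C₀·R = 14 × 8/7 ≈ 16.000 mg/L.
Steady-state trough Cmin,ss = Cmax,ss·f ≈ 16.000 × 0.125 ≈ 2.000 mg/L.

2.0 mg/L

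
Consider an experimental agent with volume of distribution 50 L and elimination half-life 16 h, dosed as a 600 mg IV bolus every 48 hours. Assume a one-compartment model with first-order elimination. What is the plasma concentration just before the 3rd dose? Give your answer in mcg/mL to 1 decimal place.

1.7 mcg/mL

f = (1/2)^(τ/t½) = (1/2)^(48/16) ≈ 0.1250.
C₀ = D/Vd = 600/50 ≈ 12.000 mcg/mL.
Before the 3rd dose, 2 doses have been given. Superposition: Cmin = C₀·(f + f²).
≈ 12.000 × (0.1250 + 0.0156) ≈ 12.000 × 0.1406 ≈ 1.687 mcg/mL.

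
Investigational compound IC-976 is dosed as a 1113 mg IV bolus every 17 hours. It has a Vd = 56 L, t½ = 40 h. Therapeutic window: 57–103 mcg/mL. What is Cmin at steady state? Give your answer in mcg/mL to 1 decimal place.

58.0 mcg/mL

Over one 17-h interval, 17/40 ≈ 0.425 half-lives elapse, leaving f ≈ 0.7448 of each dose.
Each bolus raises the concentration by D/Vd = 1113/56 ≈ 19.875 mcg/mL.
Steady-state trough Cmin,ss = C₀·f/(1−f) ≈ 19.875 × 0.7448/0.2552 ≈ 58.005 mcg/mL.
Trough 58.0 mcg/mL vs MEC 57 mcg/mL: adequate.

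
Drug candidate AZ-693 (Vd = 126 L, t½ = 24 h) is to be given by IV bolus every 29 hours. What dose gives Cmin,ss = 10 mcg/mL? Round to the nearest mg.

τ/t½ = 29/24 ≈ 1.2083, so f = (1/2)^(29/24) ≈ 0.432768.
Cmin,ss = (D/Vd)·f/(1−f), so D = Cmin,ss·Vd·(1−f)/f.
D = 10 × 126 × (1−f)/f ≈ 10 × 126 × 1.31071 ≈ 1651.49 mg.

1651 mg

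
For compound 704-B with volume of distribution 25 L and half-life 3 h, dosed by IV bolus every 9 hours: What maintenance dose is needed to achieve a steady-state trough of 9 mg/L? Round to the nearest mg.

1575 mg

τ/t½ = 9/3 ≈ 3, so f = (1/2)^(9/3) ≈ 0.125000.
Cmin,ss = (D/Vd)·f/(1−f), so D = Cmin,ss·Vd·(1−f)/f.
D = 9 × 25 × (1−f)/f ≈ 9 × 25 × 7.00000 ≈ 1575.00 mg.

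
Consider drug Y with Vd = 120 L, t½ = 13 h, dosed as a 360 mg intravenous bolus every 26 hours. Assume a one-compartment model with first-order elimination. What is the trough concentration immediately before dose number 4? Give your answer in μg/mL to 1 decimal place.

1.0 μg/mL

f = (1/2)^(τ/t½) = (1/2)^(26/13) ≈ 0.2500.
C₀ = D/Vd = 360/120 ≈ 3.000 μg/mL.
Before the 4th dose, 3 doses have been given. Superposition: Cmin = C₀·(f + f² + … + f^3).
≈ 3.000 × (0.2500 + 0.0625 + 0.0156) ≈ 3.000 × 0.3281 ≈ 0.984 μg/mL.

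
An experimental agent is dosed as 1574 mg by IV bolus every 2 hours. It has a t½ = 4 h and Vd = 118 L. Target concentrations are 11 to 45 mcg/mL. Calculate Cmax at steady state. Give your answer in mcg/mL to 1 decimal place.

Over one 2-h interval, 2/4 ≈ 0.5 half-lives elapse, leaving f ≈ 0.7071 of each dose.
At steady state, accumulation factor R = 1/(1 − e^(−kτ)) ≈ 3.4141.
Single-dose peak C₀ = D/Vd = 1574/118 ≈ 13.339 mcg/mL.
Steady-state peak Cmax,ss = C₀·R ≈ 13.339 × 3.4141 ≈ 45.541 mcg/mL.
Peak 45.5 mcg/mL vs MTC 45 mcg/mL: exceeds toxic threshold.

45.5 mcg/mL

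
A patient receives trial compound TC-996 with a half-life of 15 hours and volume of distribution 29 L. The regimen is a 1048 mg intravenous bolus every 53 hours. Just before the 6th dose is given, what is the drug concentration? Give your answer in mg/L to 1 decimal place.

f = (1/2)^(τ/t½) = (1/2)^(53/15) ≈ 0.0864.
C₀ = D/Vd = 1048/29 ≈ 36.138 mg/L.
Before the 6th dose, 5 doses have been given. Superposition: Cmin = C₀·(f + f² + … + f^5).
≈ 36.138 × (0.0864 + 0.0075 + 0.0006 + 0.0001 + 0.0000) ≈ 36.138 × 0.0946 ≈ 3.419 mg/L.

3.4 mg/L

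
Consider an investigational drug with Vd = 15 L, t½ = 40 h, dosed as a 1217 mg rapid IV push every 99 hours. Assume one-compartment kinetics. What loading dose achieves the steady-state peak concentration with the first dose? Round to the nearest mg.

1484 mg

f = (1/2)^(99/40) ≈ 0.179867; accumulation ratio R = 1/(1−f) ≈ 1.21931.
Loading dose to hit Cmax,ss on first dose: D_load = D_maint·R ≈ 1217 × 1.21931 ≈ 1483.90 mg.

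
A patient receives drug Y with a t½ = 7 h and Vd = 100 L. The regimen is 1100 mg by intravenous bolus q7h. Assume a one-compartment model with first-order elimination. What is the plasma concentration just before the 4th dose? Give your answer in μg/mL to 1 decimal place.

f = (1/2)^(τ/t½) = (1/2)^(7/7) ≈ 0.5000.
C₀ = D/Vd = 1100/100 ≈ 11.000 μg/mL.
Before the 4th dose, 3 doses have been given. Superposition: Cmin = C₀·(f + f² + … + f^3).
≈ 11.000 × (0.5000 + 0.2500 + 0.1250) ≈ 11.000 × 0.8750 ≈ 9.625 μg/mL.

9.6 μg/mL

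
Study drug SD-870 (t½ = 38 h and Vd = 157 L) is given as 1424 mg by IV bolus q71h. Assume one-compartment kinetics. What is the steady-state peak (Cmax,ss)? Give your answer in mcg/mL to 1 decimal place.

12.5 mcg/mL

τ/t½ = 71/38 ≈ 1.8684, so fraction remaining f = (1/2)^(71/38) ≈ 0.2739.
Accumulation ratio R = 1/(1 − f) ≈ 1/0.7261 ≈ 1.3772.
Each bolus raises the concentration by D/Vd = 1424/157 ≈ 9.070 mcg/mL.
Cmax,ss = C₀/(1 − f) ≈ 9.070/0.7261 ≈ 12.491 mcg/mL.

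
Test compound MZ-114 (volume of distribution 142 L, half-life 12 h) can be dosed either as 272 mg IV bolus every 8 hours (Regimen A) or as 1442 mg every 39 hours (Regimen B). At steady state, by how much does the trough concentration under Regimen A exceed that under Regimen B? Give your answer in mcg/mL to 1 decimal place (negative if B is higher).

2.1 mcg/mL

Regimen A: f = (1/2)^(8/12) ≈ 0.6300; Cmin,ss = (272/142)·f/(1−f) ≈ 3.262 mcg/mL.
Regimen B: f = (1/2)^(39/12) ≈ 0.1051; Cmin,ss = (1442/142)·f/(1−f) ≈ 1.193 mcg/mL.
Difference ≈ 3.262 − 1.193 ≈ 2.069 mcg/mL.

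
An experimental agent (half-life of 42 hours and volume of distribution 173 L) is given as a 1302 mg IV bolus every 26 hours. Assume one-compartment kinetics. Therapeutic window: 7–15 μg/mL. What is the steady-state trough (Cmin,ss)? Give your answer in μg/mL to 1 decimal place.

14.0 μg/mL

Over one 26-h interval, 26/42 ≈ 0.61905 half-lives elapse, leaving f ≈ 0.6511 of each dose.
At steady state, accumulation factor R = 1/(1 − e^(−kτ)) ≈ 2.8662.
Single-dose peak C₀ = D/Vd = 1302/173 ≈ 7.526 μg/mL.
Steady-state peak Cmax,ss = C₀·R ≈ 7.526 × 2.8662 ≈ 21.571 μg/mL.
One interval later, Cmin,ss = Cmax,ss·e^(−kτ) ≈ 21.571 × 0.6511 ≈ 14.045 μg/mL.
Trough 14.0 μg/mL vs MEC 7 μg/mL: adequate.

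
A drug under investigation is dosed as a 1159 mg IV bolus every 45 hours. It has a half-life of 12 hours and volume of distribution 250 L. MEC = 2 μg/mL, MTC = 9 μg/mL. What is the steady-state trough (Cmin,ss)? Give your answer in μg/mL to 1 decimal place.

k = ln2/t½ = ln2/12 ≈ 0.057762 h⁻¹; fraction remaining f = e^(−kτ) = e^(−0.057762×45) ≈ 0.0743.
Accumulation ratio R = 1/(1 − f) ≈ 1/0.9257 ≈ 1.0803.
Single-dose peak C₀ = D/Vd = 1159/250 ≈ 4.636 μg/mL.
Cmax,ss = C₀/(1 − f) ≈ 4.636/0.9257 ≈ 5.008 μg/mL.
One interval later, Cmin,ss = Cmax,ss·e^(−kτ) ≈ 5.008 × 0.0743 ≈ 0.372 μg/mL.
Trough 0.4 μg/mL vs MEC 2 μg/mL: subtherapeutic.

0.4 μg/mL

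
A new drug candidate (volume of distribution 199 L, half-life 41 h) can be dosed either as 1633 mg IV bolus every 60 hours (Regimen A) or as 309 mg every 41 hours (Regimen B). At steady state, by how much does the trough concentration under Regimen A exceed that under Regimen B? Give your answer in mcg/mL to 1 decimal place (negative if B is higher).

3.1 mcg/mL

Regimen A: f = (1/2)^(60/41) ≈ 0.3626; Cmin,ss = (1633/199)·f/(1−f) ≈ 4.668 mcg/mL.
Regimen B: f = (1/2)^(41/41) ≈ 0.5000; Cmin,ss = (309/199)·f/(1−f) ≈ 1.553 mcg/mL.
Difference ≈ 4.668 − 1.553 ≈ 3.115 mcg/mL.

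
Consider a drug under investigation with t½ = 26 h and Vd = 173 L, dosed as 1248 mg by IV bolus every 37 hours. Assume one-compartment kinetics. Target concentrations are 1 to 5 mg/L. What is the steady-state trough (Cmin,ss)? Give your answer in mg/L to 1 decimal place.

τ/t½ = 37/26 ≈ 1.4231, so fraction remaining f = (1/2)^(37/26) ≈ 0.3729.
At steady state, accumulation factor R = 1/(1 − e^(−kτ)) ≈ 1.5946.
Single-dose peak C₀ = D/Vd = 1248/173 ≈ 7.214 mg/L.
Steady-state peak Cmax,ss = C₀·R ≈ 7.214 × 1.5946 ≈ 11.503 mg/L.
Steady-state trough Cmin,ss = Cmax,ss·f ≈ 11.503 × 0.3729 ≈ 4.289 mg/L.
Trough 4.3 mg/L vs MEC 1 mg/L: adequate.

4.3 mg/L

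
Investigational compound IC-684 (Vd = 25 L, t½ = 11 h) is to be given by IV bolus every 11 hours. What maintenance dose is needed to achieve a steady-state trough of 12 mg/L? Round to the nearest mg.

τ/t½ = 11/11 ≈ 1, so f = (1/2)^(11/11) ≈ 0.500000.
Cmin,ss = (D/Vd)·f/(1−f), so D = Cmin,ss·Vd·(1−f)/f.
D = 12 × 25 × (1−f)/f ≈ 12 × 25 × 1.00000 ≈ 300.00 mg.

300 mg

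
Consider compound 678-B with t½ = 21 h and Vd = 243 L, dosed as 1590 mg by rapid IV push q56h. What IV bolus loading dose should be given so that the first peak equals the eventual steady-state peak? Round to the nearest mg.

1887 mg

f = (1/2)^(56/21) ≈ 0.157490; accumulation ratio R = 1/(1−f) ≈ 1.18693.
Loading dose to hit Cmax,ss on first dose: D_load = D_maint·R ≈ 1590 × 1.18693 ≈ 1887.22 mg.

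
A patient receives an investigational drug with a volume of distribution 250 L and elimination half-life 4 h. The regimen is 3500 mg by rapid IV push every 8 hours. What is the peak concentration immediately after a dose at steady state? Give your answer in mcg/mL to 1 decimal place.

The dosing interval is 2 half-lives, so f = 2^(−2) = 0.25.
At steady state, R = 1/(1 − 0.25) = 4/3.
Single-dose peak C₀ = D/Vd = 3500/250 = 14 mcg/mL.
Steady-state peak Cmax,ss = C₀·R = 14 × 4/3 ≈ 18.667 mcg/mL.

18.7 mcg/mL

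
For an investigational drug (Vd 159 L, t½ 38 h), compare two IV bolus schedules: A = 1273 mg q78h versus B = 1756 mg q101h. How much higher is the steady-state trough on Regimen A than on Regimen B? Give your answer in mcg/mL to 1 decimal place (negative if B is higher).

Regimen A: f = (1/2)^(78/38) ≈ 0.2410; Cmin,ss = (1273/159)·f/(1−f) ≈ 2.542 mcg/mL.
Regimen B: f = (1/2)^(101/38) ≈ 0.1585; Cmin,ss = (1756/159)·f/(1−f) ≈ 2.080 mcg/mL.
Difference ≈ 2.542 − 2.080 ≈ 0.462 mcg/mL.

0.5 mcg/mL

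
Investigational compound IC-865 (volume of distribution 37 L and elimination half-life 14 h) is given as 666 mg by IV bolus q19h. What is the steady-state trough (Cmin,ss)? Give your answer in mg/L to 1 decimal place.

τ/t½ = 19/14 ≈ 1.3571, so fraction remaining f = (1/2)^(19/14) ≈ 0.3904.
Single-dose peak C₀ = D/Vd = 666/37 ≈ 18.000 mg/L.
Steady-state trough Cmin,ss = C₀·f/(1−f) ≈ 18.000 × 0.3904/0.6096 ≈ 11.528 mg/L.

11.5 mg/L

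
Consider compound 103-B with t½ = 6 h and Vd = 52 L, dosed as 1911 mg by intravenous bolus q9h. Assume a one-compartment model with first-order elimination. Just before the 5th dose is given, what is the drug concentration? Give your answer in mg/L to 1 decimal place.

19.8 mg/L

f = (1/2)^(τ/t½) = (1/2)^(9/6) ≈ 0.3536.
C₀ = D/Vd = 1911/52 ≈ 36.750 mg/L.
Before the 5th dose, 4 doses have been given. Superposition: Cmin = C₀·(f + f² + … + f^4).
≈ 36.750 × (0.3536 + 0.1250 + 0.0442 + 0.0156) ≈ 36.750 × 0.5384 ≈ 19.786 mg/L.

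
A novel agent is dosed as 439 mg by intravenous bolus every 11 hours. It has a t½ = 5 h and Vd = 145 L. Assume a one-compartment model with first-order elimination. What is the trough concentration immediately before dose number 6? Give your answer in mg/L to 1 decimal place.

f = (1/2)^(τ/t½) = (1/2)^(11/5) ≈ 0.2176.
C₀ = D/Vd = 439/145 ≈ 3.028 mg/L.
Before the 6th dose, 5 doses have been given. Superposition: Cmin = C₀·(f + f² + … + f^5).
≈ 3.028 × (0.2176 + 0.0473 + 0.0103 + 0.0022 + 0.0005) ≈ 3.028 × 0.2779 ≈ 0.841 mg/L.

0.8 mg/L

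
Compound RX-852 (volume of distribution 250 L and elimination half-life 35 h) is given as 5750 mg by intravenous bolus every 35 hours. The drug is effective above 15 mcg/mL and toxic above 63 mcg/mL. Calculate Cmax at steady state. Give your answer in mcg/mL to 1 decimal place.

The dosing interval is 1 half-life, so f = 2^(−1) = 0.5.
Accumulation ratio R = 1/(1 − f) = 1/0.5 = 2/1.
Single-dose peak C₀ = D/Vd = 5750/250 = 23 mcg/mL.
Steady-state peak Cmax,ss = C₀·R = 23 × 2/1 ≈ 46.000 mcg/mL.
Peak 46.0 mcg/mL vs MTC 63 mcg/mL: below toxic threshold.

46.0 mcg/mL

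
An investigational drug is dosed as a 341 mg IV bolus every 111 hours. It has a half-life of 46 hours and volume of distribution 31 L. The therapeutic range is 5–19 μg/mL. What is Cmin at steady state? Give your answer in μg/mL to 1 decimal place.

2.5 μg/mL

Over one 111-h interval, 111/46 ≈ 2.413 half-lives elapse, leaving f ≈ 0.1878 of each dose.
At steady state, accumulation factor R = 1/(1 − e^(−kτ)) ≈ 1.2312.
Each bolus raises the concentration by D/Vd = 341/31 ≈ 11.000 μg/mL.
Cmax,ss = C₀/(1 − f) ≈ 11.000/0.8122 ≈ 13.543 μg/mL.
One interval later, Cmin,ss = Cmax,ss·e^(−kτ) ≈ 13.543 × 0.1878 ≈ 2.543 μg/mL.
Trough 2.5 μg/mL vs MEC 5 μg/mL: subtherapeutic.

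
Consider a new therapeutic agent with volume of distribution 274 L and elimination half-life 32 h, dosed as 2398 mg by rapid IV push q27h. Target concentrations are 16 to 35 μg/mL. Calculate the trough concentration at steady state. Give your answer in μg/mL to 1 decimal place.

τ/t½ = 27/32 ≈ 0.84375, so fraction remaining f = (1/2)^(27/32) ≈ 0.5572.
Accumulation ratio R = 1/(1 − f) ≈ 1/0.4428 ≈ 2.2584.
Single-dose peak C₀ = D/Vd = 2398/274 ≈ 8.752 μg/mL.
Steady-state peak Cmax,ss = C₀·R ≈ 8.752 × 2.2584 ≈ 19.766 μg/mL.
One interval later, Cmin,ss = Cmax,ss·e^(−kτ) ≈ 19.766 × 0.5572 ≈ 11.014 μg/mL.
Trough 11.0 μg/mL vs MEC 16 μg/mL: subtherapeutic.

11.0 μg/mL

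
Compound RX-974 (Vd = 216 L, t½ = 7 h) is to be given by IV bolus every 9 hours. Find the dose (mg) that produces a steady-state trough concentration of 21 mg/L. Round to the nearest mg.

τ/t½ = 9/7 ≈ 1.2857, so f = (1/2)^(9/7) ≈ 0.410168.
Cmin,ss = (D/Vd)·f/(1−f), so D = Cmin,ss·Vd·(1−f)/f.
D = 21 × 216 × (1−f)/f ≈ 21 × 216 × 1.43803 ≈ 6522.90 mg.

6523 mg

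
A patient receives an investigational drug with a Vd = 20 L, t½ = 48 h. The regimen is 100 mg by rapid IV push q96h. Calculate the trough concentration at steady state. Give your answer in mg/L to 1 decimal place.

τ = 96 h = 2 half-lives, so f = (1/2)^2 = 0.25.
Accumulation ratio R = 1/(1 − f) = 1/0.75 = 4/3.
Single-dose peak C₀ = D/Vd = 100/20 = 5 mg/L.
Steady-state peak Cmax,ss = C₀·R = 5 × 4/3 ≈ 6.667 mg/L.
Steady-state trough Cmin,ss = Cmax,ss·f ≈ 6.667 × 0.25 ≈ 1.667 mg/L.

1.7 mg/L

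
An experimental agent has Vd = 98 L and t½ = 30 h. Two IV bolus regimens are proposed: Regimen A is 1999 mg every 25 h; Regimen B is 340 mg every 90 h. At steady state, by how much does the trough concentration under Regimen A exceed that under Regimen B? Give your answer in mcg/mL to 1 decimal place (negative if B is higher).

25.6 mcg/mL

Regimen A: f = (1/2)^(25/30) ≈ 0.5612; Cmin,ss = (1999/98)·f/(1−f) ≈ 26.088 mcg/mL.
Regimen B: f = (1/2)^(90/30) ≈ 0.1250; Cmin,ss = (340/98)·f/(1−f) ≈ 0.496 mcg/mL.
Difference ≈ 26.088 − 0.496 ≈ 25.592 mcg/mL.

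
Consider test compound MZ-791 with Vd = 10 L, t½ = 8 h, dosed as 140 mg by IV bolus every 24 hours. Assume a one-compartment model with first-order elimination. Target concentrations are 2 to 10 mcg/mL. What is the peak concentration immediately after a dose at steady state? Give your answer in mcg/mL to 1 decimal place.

τ = 24 h = 3 half-lives, so f = (1/2)^3 = 0.125.
At steady state, R = 1/(1 − 0.125) = 8/7.
Single-dose peak C₀ = D/Vd = 140/10 = 14 mcg/mL.
Steady-state peak Cmax,ss = C₀·R = 14 × 8/7 ≈ 16.000 mcg/mL.
Peak 16.0 mcg/mL vs MTC 10 mcg/mL: exceeds toxic threshold.

16.0 mcg/mL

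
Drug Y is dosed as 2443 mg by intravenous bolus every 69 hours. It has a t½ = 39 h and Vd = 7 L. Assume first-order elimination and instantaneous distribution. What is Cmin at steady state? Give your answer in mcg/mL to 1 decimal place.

Over one 69-h interval, 69/39 ≈ 1.7692 half-lives elapse, leaving f ≈ 0.2934 of each dose.
Accumulation ratio R = 1/(1 − f) ≈ 1/0.7066 ≈ 1.4152.
Single-dose peak C₀ = D/Vd = 2443/7 ≈ 349.000 mcg/mL.
Steady-state peak Cmax,ss = C₀·R ≈ 349.000 × 1.4152 ≈ 493.905 mcg/mL.
Steady-state trough Cmin,ss = Cmax,ss·f ≈ 493.905 × 0.2934 ≈ 144.912 mcg/mL.

144.9 mcg/mL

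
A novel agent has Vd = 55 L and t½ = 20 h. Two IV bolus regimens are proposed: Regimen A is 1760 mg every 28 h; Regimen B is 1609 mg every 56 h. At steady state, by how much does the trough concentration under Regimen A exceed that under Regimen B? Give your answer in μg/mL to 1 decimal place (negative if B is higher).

Regimen A: f = (1/2)^(28/20) ≈ 0.3789; Cmin,ss = (1760/55)·f/(1−f) ≈ 19.521 μg/mL.
Regimen B: f = (1/2)^(56/20) ≈ 0.1436; Cmin,ss = (1609/55)·f/(1−f) ≈ 4.905 μg/mL.
Difference ≈ 19.521 − 4.905 ≈ 14.616 μg/mL.

14.6 μg/mL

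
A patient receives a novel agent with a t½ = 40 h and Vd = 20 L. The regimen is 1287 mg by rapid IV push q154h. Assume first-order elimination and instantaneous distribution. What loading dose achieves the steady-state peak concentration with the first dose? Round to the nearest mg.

f = (1/2)^(154/40) ≈ 0.069348; accumulation ratio R = 1/(1−f) ≈ 1.07452.
Loading dose to hit Cmax,ss on first dose: D_load = D_maint·R ≈ 1287 × 1.07452 ≈ 1382.91 mg.

1383 mg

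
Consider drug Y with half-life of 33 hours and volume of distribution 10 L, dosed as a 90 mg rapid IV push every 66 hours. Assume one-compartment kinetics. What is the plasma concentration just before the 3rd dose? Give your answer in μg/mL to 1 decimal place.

f = (1/2)^(τ/t½) = (1/2)^(66/33) ≈ 0.2500.
C₀ = D/Vd = 90/10 ≈ 9.000 μg/mL.
Before the 3rd dose, 2 doses have been given. Superposition: Cmin = C₀·(f + f²).
≈ 9.000 × (0.2500 + 0.0625) ≈ 9.000 × 0.3125 ≈ 2.812 μg/mL.

2.8 μg/mL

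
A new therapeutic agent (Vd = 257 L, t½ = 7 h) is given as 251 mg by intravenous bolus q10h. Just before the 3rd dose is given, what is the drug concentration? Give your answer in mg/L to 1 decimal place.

0.5 mg/L

f = (1/2)^(τ/t½) = (1/2)^(10/7) ≈ 0.3715.
C₀ = D/Vd = 251/257 ≈ 0.977 mg/L.
Before the 3rd dose, 2 doses have been given. Superposition: Cmin = C₀·(f + f²).
≈ 0.977 × (0.3715 + 0.1380) ≈ 0.977 × 0.5095 ≈ 0.498 mg/L.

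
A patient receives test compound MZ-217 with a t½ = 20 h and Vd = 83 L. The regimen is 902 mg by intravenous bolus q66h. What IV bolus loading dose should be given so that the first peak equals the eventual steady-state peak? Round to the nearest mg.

1004 mg

f = (1/2)^(66/20) ≈ 0.101532; accumulation ratio R = 1/(1−f) ≈ 1.11301.
Loading dose to hit Cmax,ss on first dose: D_load = D_maint·R ≈ 902 × 1.11301 ≈ 1003.94 mg.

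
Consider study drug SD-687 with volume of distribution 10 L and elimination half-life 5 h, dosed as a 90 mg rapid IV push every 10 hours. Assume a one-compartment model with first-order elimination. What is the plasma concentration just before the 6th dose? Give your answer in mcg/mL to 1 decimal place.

f = (1/2)^(τ/t½) = (1/2)^(10/5) ≈ 0.2500.
C₀ = D/Vd = 90/10 ≈ 9.000 mcg/mL.
Before the 6th dose, 5 doses have been given. Superposition: Cmin = C₀·(f + f² + … + f^5).
≈ 9.000 × (0.2500 + 0.0625 + 0.0156 + 0.0039 + 0.0010) ≈ 9.000 × 0.3330 ≈ 2.997 mcg/mL.

3.0 mcg/mL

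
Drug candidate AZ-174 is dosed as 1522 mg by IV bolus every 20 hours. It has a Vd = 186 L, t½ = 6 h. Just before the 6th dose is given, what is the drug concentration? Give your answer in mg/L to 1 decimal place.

0.9 mg/L

f = (1/2)^(τ/t½) = (1/2)^(20/6) ≈ 0.0992.
C₀ = D/Vd = 1522/186 ≈ 8.183 mg/L.
Before the 6th dose, 5 doses have been given. Superposition: Cmin = C₀·(f + f² + … + f^5).
≈ 8.183 × (0.0992 + 0.0098 + 0.0010 + 0.0001 + 0.0000) ≈ 8.183 × 0.1101 ≈ 0.901 mg/L.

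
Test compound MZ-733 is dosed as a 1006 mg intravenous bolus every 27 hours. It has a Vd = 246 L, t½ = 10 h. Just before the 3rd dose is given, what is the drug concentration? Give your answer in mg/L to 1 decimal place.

f = (1/2)^(τ/t½) = (1/2)^(27/10) ≈ 0.1539.
C₀ = D/Vd = 1006/246 ≈ 4.089 mg/L.
Before the 3rd dose, 2 doses have been given. Superposition: Cmin = C₀·(f + f²).
≈ 4.089 × (0.1539 + 0.0237) ≈ 4.089 × 0.1776 ≈ 0.726 mg/L.

0.7 mg/L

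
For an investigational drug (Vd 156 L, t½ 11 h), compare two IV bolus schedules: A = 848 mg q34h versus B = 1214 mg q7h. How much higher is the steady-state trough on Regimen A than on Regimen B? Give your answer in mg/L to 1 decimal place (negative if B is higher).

Regimen A: f = (1/2)^(34/11) ≈ 0.1174; Cmin,ss = (848/156)·f/(1−f) ≈ 0.723 mg/L.
Regimen B: f = (1/2)^(7/11) ≈ 0.6433; Cmin,ss = (1214/156)·f/(1−f) ≈ 14.035 mg/L.
Difference ≈ 0.723 − 14.035 ≈ -13.312 mg/L.

-13.3 mg/L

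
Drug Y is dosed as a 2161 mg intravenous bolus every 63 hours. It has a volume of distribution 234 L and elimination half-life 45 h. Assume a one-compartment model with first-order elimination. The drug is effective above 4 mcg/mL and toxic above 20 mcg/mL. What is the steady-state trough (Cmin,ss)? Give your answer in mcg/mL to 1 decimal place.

τ/t½ = 63/45 ≈ 1.4, so fraction remaining f = (1/2)^(63/45) ≈ 0.3789.
At steady state, accumulation factor R = 1/(1 − e^(−kτ)) ≈ 1.6100.
Single-dose peak C₀ = D/Vd = 2161/234 ≈ 9.235 mcg/mL.
Steady-state peak Cmax,ss = C₀·R ≈ 9.235 × 1.6100 ≈ 14.868 mcg/mL.
Steady-state trough Cmin,ss = Cmax,ss·f ≈ 14.868 × 0.3789 ≈ 5.633 mcg/mL.
Trough 5.6 mcg/mL vs MEC 4 mcg/mL: adequate.

5.6 mcg/mL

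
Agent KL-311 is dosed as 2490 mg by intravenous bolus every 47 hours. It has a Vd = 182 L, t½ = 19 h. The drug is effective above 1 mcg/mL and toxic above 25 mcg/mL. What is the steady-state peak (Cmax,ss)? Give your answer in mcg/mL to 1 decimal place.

Over one 47-h interval, 47/19 ≈ 2.4737 half-lives elapse, leaving f ≈ 0.1800 of each dose.
At steady state, accumulation factor R = 1/(1 − e^(−kτ)) ≈ 1.2195.
Each bolus raises the concentration by D/Vd = 2490/182 ≈ 13.681 mcg/mL.
Steady-state peak Cmax,ss = C₀·R ≈ 13.681 × 1.2195 ≈ 16.684 mcg/mL.
Peak 16.7 mcg/mL vs MTC 25 mcg/mL: below toxic threshold.

16.7 mcg/mL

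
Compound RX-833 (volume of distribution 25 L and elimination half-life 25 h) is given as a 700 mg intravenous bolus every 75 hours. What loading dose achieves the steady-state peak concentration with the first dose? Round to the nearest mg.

800 mg

f = (1/2)^(75/25) ≈ 0.125000; accumulation ratio R = 1/(1−f) ≈ 1.14286.
Loading dose to hit Cmax,ss on first dose: D_load = D_maint·R ≈ 700 × 1.14286 ≈ 800.00 mg.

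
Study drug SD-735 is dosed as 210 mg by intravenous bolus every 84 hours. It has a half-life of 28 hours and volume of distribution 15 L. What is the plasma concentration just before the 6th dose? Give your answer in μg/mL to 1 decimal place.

2.0 μg/mL

f = (1/2)^(τ/t½) = (1/2)^(84/28) ≈ 0.1250.
C₀ = D/Vd = 210/15 ≈ 14.000 μg/mL.
Before the 6th dose, 5 doses have been given. Superposition: Cmin = C₀·(f + f² + … + f^5).
≈ 14.000 × (0.1250 + 0.0156 + 0.0020 + 0.0002 + 0.0000) ≈ 14.000 × 0.1428 ≈ 1.999 μg/mL.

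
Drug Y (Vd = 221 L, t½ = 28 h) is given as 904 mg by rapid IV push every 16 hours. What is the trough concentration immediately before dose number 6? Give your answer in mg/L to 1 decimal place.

f = (1/2)^(τ/t½) = (1/2)^(16/28) ≈ 0.6730.
C₀ = D/Vd = 904/221 ≈ 4.090 mg/L.
Before the 6th dose, 5 doses have been given. Superposition: Cmin = C₀·(f + f² + … + f^5).
≈ 4.090 × (0.6730 + 0.4529 + 0.3048 + 0.2051 + 0.1381) ≈ 4.090 × 1.7739 ≈ 7.255 mg/L.

7.3 mg/L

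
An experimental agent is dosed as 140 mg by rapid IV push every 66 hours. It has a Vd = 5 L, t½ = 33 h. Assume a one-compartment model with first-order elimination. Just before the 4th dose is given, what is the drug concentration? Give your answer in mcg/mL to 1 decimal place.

f = (1/2)^(τ/t½) = (1/2)^(66/33) ≈ 0.2500.
C₀ = D/Vd = 140/5 ≈ 28.000 mcg/mL.
Before the 4th dose, 3 doses have been given. Superposition: Cmin = C₀·(f + f² + … + f^3).
≈ 28.000 × (0.2500 + 0.0625 + 0.0156) ≈ 28.000 × 0.3281 ≈ 9.187 mcg/mL.

9.2 mcg/mL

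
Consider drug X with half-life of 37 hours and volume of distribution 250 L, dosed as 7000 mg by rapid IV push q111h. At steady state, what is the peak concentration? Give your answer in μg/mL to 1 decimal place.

The dosing interval is 3 half-lives, so f = 2^(−3) = 0.125.
Accumulation ratio R = 1/(1 − f) = 1/0.875 = 8/7.
Single-dose peak C₀ = D/Vd = 7000/250 = 28 μg/mL.
Steady-state peak Cmax,ss = C₀·R = 28 × 8/7 ≈ 32.000 μg/mL.

32.0 μg/mL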